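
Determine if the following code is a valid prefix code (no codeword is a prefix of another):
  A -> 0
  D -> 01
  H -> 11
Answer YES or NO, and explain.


Checking each pair (does one codeword prefix another?):
  A='0' vs D='01': prefix -- VIOLATION

NO -- this is NOT a valid prefix code. A (0) is a prefix of D (01).


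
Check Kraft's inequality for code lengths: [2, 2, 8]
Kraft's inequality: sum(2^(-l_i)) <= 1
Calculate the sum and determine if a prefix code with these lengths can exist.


Sum = 2^(-2) + 2^(-2) + 2^(-8)
    = 0.25 + 0.25 + 0.00390625
    = 129/256 = 0.50390625
Since 0.50390625 <= 1, Kraft's inequality IS satisfied.
A prefix code with these lengths CAN exist.

Kraft sum = 0.50390625. Satisfied.


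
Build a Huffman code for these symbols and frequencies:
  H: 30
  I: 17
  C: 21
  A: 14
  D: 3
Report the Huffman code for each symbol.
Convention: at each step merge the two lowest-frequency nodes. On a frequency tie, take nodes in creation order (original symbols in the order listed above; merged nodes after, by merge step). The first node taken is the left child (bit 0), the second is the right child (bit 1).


Huffman tree construction:
Step 1: Merge D(3) + A(14) = 17
Step 2: Merge I(17) + (D+A)(17) = 34
Step 3: Merge C(21) + H(30) = 51
Step 4: Merge (I+(D+A))(34) + (C+H)(51) = 85
Read each symbol's code off the tree from the root (left child = 0, right child = 1).

Codes:
  H: 11 (length 2)
  I: 00 (length 2)
  C: 10 (length 2)
  A: 011 (length 3)
  D: 010 (length 3)
Average code length: 187/85 = 2.2000 bits/symbol


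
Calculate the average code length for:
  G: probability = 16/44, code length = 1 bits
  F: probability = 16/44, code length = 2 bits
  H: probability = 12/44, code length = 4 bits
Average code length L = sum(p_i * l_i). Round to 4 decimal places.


Weighted contributions p_i * l_i:
  G: (16/44) * 1 = 16/44
  F: (16/44) * 2 = 32/44
  H: (12/44) * 4 = 48/44
Sum = (16 + 32 + 48)/44 = 96/44

L = 96/44 = 2.1818 bits/symbol


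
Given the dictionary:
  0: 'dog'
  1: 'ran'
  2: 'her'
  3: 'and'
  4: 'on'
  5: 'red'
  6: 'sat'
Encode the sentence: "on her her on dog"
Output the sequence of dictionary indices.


Look up each word in the dictionary:
  'on' -> 4
  'her' -> 2
  'her' -> 2
  'on' -> 4
  'dog' -> 0

Encoded: [4, 2, 2, 4, 0]


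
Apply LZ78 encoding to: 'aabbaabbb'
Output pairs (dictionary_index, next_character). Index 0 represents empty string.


LZ78 encoding steps:
Dictionary: {0: ''}
Step 1: w='' (idx 0), next='a' -> output (0, 'a'), add 'a' as idx 1
Step 2: w='a' (idx 1), next='b' -> output (1, 'b'), add 'ab' as idx 2
Step 3: w='' (idx 0), next='b' -> output (0, 'b'), add 'b' as idx 3
Step 4: w='a' (idx 1), next='a' -> output (1, 'a'), add 'aa' as idx 4
Step 5: w='b' (idx 3), next='b' -> output (3, 'b'), add 'bb' as idx 5
Step 6: w='b' (idx 3), end of input -> output (3, '')


Encoded: [(0, 'a'), (1, 'b'), (0, 'b'), (1, 'a'), (3, 'b'), (3, '')]


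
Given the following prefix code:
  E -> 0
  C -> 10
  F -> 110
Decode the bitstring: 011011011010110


Decoding step by step:
Bits 0 -> E
Bits 110 -> F
Bits 110 -> F
Bits 110 -> F
Bits 10 -> C
Bits 110 -> F


Decoded message: EFFFCF


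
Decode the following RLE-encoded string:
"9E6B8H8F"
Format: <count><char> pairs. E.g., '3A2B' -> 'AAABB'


Expanding each <count><char> pair:
  9E -> 'EEEEEEEEE'
  6B -> 'BBBBBB'
  8H -> 'HHHHHHHH'
  8F -> 'FFFFFFFF'

Decoded = EEEEEEEEEBBBBBBHHHHHHHHFFFFFFFF


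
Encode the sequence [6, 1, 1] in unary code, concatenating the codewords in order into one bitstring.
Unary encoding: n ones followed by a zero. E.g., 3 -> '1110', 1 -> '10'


Encode each number as n ones followed by a terminating 0:
  6 -> 1111110 (7 bits)
  1 -> 10 (2 bits)
  1 -> 10 (2 bits)
Total length = 7 + 2 + 2 = 11 bits.

Unary([6, 1, 1]) = 11111101010 (11 bits)


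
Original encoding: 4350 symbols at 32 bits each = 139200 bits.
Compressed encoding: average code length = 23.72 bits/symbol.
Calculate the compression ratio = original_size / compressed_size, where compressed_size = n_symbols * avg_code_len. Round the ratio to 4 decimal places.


original_size = n_symbols * orig_bits = 4350 * 32 = 139200 bits
compressed_size = n_symbols * avg_code_len = 4350 * 23.72 = 103182.0 bits
ratio = original_size / compressed_size = 139200 / 103182.0 = 1.3491

Compression ratio = 1.3491


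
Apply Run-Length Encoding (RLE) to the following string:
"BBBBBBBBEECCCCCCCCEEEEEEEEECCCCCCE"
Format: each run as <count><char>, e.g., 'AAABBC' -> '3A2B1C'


Scanning runs left to right:
  i=0: run of 'B' x 8 -> '8B'
  i=8: run of 'E' x 2 -> '2E'
  i=10: run of 'C' x 8 -> '8C'
  i=18: run of 'E' x 9 -> '9E'
  i=27: run of 'C' x 6 -> '6C'
  i=33: run of 'E' x 1 -> '1E'

RLE = 8B2E8C9E6C1E


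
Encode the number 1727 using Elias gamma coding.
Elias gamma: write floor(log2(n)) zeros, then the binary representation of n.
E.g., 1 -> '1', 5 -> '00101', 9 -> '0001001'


num_bits = floor(log2(1727)) + 1 = 11
leading_zeros = num_bits - 1 = 10
binary(1727) = 11010111111

Elias gamma(1727) = '0000000000' + '11010111111' = 000000000011010111111 (21 bits)


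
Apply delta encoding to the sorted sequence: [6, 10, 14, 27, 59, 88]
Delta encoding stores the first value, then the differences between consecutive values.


First value: 6
Deltas:
  10 - 6 = 4
  14 - 10 = 4
  27 - 14 = 13
  59 - 27 = 32
  88 - 59 = 29


Delta encoded: [6, 4, 4, 13, 32, 29]


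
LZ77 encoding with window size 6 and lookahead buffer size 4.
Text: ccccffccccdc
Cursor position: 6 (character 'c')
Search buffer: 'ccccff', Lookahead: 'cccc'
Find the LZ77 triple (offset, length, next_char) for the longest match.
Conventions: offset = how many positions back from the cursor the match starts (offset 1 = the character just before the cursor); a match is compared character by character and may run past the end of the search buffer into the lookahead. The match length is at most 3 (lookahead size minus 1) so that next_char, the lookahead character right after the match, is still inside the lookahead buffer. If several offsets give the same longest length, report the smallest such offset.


Try each offset into the search buffer:
  offset=1 (pos 5, char 'f'): match length 0
  offset=2 (pos 4, char 'f'): match length 0
  offset=3 (pos 3, char 'c'): match length 1
  offset=4 (pos 2, char 'c'): match length 2
  offset=5 (pos 1, char 'c'): match length 3
  offset=6 (pos 0, char 'c'): match length 3
Longest match has length 3, found at offsets 5, 6; take the smallest, offset 5.
next_char = character at position 6 + 3 = 9 -> 'c'

Best match: offset=5, length=3 (matching 'ccc' starting at position 1)
LZ77 triple: (5, 3, 'c')


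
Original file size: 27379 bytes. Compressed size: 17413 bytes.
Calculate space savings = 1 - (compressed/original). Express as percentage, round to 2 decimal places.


ratio = compressed/original = 17413/27379 = 0.635998
savings = 1 - ratio = 1 - 0.635998 = 0.364002
as a percentage: 0.364002 * 100 = 36.4%

Space savings = 1 - 17413/27379 = 36.4%


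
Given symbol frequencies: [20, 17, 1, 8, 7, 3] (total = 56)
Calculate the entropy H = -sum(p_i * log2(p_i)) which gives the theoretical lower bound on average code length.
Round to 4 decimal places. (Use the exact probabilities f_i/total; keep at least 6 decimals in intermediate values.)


Per-symbol terms -p_i * log2(p_i) with p_i = f_i/56:
  p = 20/56 = 0.357143: log2(p) = -1.485427, -p*log2(p) = 0.530510
  p = 17/56 = 0.303571: log2(p) = -1.719892, -p*log2(p) = 0.522110
  p = 1/56 = 0.017857: log2(p) = -5.807355, -p*log2(p) = 0.103703
  p = 8/56 = 0.142857: log2(p) = -2.807355, -p*log2(p) = 0.401051
  p = 7/56 = 0.125000: log2(p) = -3.000000, -p*log2(p) = 0.375000
  p = 3/56 = 0.053571: log2(p) = -4.222392, -p*log2(p) = 0.226200
H = 0.530510 + 0.522110 + 0.103703 + 0.401051 + 0.375000 + 0.226200 = 2.158574

H = 2.1586 bits/symbol


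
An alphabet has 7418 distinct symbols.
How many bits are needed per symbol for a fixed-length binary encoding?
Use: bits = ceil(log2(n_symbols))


log2(7418) = 12.8568
Bracket: 2^12 = 4096 < 7418 <= 2^13 = 8192
So ceil(log2(7418)) = 13

bits = ceil(log2(7418)) = ceil(12.8568) = 13 bits


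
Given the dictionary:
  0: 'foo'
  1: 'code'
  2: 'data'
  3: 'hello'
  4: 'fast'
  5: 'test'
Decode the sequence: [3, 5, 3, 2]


Look up each index in the dictionary:
  3 -> 'hello'
  5 -> 'test'
  3 -> 'hello'
  2 -> 'data'

Decoded: "hello test hello data"


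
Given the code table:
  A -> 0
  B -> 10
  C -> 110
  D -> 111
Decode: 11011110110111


Decoding:
110 -> C
111 -> D
10 -> B
110 -> C
111 -> D


Result: CDBCD


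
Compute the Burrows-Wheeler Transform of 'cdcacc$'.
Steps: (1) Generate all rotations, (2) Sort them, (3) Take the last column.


Rotations (sorted):
  0: $cdcacc -> last char: c
  1: acc$cdc -> last char: c
  2: c$cdcac -> last char: c
  3: cacc$cd -> last char: d
  4: cc$cdca -> last char: a
  5: cdcacc$ -> last char: $
  6: dcacc$c -> last char: c


BWT = cccda$c


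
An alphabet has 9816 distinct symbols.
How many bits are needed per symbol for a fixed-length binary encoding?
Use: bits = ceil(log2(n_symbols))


log2(9816) = 13.2609
Bracket: 2^13 = 8192 < 9816 <= 2^14 = 16384
So ceil(log2(9816)) = 14

bits = ceil(log2(9816)) = ceil(13.2609) = 14 bits


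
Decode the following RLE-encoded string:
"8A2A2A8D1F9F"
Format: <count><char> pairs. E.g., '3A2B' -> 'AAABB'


Expanding each <count><char> pair:
  8A -> 'AAAAAAAA'
  2A -> 'AA'
  2A -> 'AA'
  8D -> 'DDDDDDDD'
  1F -> 'F'
  9F -> 'FFFFFFFFF'

Decoded = AAAAAAAAAAAADDDDDDDDFFFFFFFFFF


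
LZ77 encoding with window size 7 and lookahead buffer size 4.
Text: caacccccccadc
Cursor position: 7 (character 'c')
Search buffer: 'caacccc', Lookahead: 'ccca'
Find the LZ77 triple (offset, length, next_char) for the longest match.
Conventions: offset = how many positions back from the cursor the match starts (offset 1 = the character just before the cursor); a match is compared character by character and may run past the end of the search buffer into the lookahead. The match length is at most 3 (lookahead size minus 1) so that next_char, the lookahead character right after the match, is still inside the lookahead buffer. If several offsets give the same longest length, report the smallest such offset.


Try each offset into the search buffer:
  offset=1 (pos 6, char 'c'): match length 3
  offset=2 (pos 5, char 'c'): match length 3
  offset=3 (pos 4, char 'c'): match length 3
  offset=4 (pos 3, char 'c'): match length 3
  offset=5 (pos 2, char 'a'): match length 0
  offset=6 (pos 1, char 'a'): match length 0
  offset=7 (pos 0, char 'c'): match length 1
Longest match has length 3, found at offsets 1, 2, 3, 4; take the smallest, offset 1.
next_char = character at position 7 + 3 = 10 -> 'a'

Best match: offset=1, length=3 (matching 'ccc' starting at position 6)
LZ77 triple: (1, 3, 'a')


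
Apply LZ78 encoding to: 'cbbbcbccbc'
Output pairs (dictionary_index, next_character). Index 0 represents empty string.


LZ78 encoding steps:
Dictionary: {0: ''}
Step 1: w='' (idx 0), next='c' -> output (0, 'c'), add 'c' as idx 1
Step 2: w='' (idx 0), next='b' -> output (0, 'b'), add 'b' as idx 2
Step 3: w='b' (idx 2), next='b' -> output (2, 'b'), add 'bb' as idx 3
Step 4: w='c' (idx 1), next='b' -> output (1, 'b'), add 'cb' as idx 4
Step 5: w='c' (idx 1), next='c' -> output (1, 'c'), add 'cc' as idx 5
Step 6: w='b' (idx 2), next='c' -> output (2, 'c'), add 'bc' as idx 6


Encoded: [(0, 'c'), (0, 'b'), (2, 'b'), (1, 'b'), (1, 'c'), (2, 'c')]


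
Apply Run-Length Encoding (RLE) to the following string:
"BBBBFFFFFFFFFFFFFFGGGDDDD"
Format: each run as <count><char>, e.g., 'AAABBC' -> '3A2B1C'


Scanning runs left to right:
  i=0: run of 'B' x 4 -> '4B'
  i=4: run of 'F' x 14 -> '14F'
  i=18: run of 'G' x 3 -> '3G'
  i=21: run of 'D' x 4 -> '4D'

RLE = 4B14F3G4D


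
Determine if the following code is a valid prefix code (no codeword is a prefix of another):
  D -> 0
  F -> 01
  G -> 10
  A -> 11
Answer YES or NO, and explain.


Checking each pair (does one codeword prefix another?):
  D='0' vs F='01': prefix -- VIOLATION

NO -- this is NOT a valid prefix code. D (0) is a prefix of F (01).


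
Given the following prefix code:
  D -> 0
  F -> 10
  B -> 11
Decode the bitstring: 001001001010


Decoding step by step:
Bits 0 -> D
Bits 0 -> D
Bits 10 -> F
Bits 0 -> D
Bits 10 -> F
Bits 0 -> D
Bits 10 -> F
Bits 10 -> F


Decoded message: DDFDFDFF


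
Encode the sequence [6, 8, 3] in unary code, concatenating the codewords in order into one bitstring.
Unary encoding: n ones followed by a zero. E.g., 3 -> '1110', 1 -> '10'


Encode each number as n ones followed by a terminating 0:
  6 -> 1111110 (7 bits)
  8 -> 111111110 (9 bits)
  3 -> 1110 (4 bits)
Total length = 7 + 9 + 4 = 20 bits.

Unary([6, 8, 3]) = 11111101111111101110 (20 bits)


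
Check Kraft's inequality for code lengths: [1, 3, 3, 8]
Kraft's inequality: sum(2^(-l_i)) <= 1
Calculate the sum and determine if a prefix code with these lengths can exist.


Sum = 2^(-1) + 2^(-3) + 2^(-3) + 2^(-8)
    = 0.5 + 0.125 + 0.125 + 0.00390625
    = 193/256 = 0.75390625
Since 0.75390625 <= 1, Kraft's inequality IS satisfied.
A prefix code with these lengths CAN exist.

Kraft sum = 0.75390625. Satisfied.


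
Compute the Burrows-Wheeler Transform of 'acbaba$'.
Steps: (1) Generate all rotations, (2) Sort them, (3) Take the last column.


Rotations (sorted):
  0: $acbaba -> last char: a
  1: a$acbab -> last char: b
  2: aba$acb -> last char: b
  3: acbaba$ -> last char: $
  4: ba$acba -> last char: a
  5: baba$ac -> last char: c
  6: cbaba$a -> last char: a


BWT = abb$aca


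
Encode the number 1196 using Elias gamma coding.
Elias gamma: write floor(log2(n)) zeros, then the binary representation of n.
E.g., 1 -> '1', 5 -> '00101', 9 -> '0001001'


num_bits = floor(log2(1196)) + 1 = 11
leading_zeros = num_bits - 1 = 10
binary(1196) = 10010101100

Elias gamma(1196) = '0000000000' + '10010101100' = 000000000010010101100 (21 bits)


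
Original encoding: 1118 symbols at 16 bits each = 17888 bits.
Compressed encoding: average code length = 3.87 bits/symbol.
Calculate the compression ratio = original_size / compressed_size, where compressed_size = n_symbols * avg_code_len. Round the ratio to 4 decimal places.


original_size = n_symbols * orig_bits = 1118 * 16 = 17888 bits
compressed_size = n_symbols * avg_code_len = 1118 * 3.87 = 4326.66 bits
ratio = original_size / compressed_size = 17888 / 4326.66 = 4.1344

Compression ratio = 4.1344


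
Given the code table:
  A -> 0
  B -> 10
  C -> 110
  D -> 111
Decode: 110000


Decoding:
110 -> C
0 -> A
0 -> A
0 -> A


Result: CAAA


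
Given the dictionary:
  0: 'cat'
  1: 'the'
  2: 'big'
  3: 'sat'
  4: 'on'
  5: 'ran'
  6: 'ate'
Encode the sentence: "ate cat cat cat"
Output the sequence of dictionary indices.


Look up each word in the dictionary:
  'ate' -> 6
  'cat' -> 0
  'cat' -> 0
  'cat' -> 0

Encoded: [6, 0, 0, 0]


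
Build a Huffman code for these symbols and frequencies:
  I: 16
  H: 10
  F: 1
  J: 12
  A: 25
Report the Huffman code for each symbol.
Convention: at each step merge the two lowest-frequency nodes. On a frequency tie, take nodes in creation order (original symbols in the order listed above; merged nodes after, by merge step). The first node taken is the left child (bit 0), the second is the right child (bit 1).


Huffman tree construction:
Step 1: Merge F(1) + H(10) = 11
Step 2: Merge (F+H)(11) + J(12) = 23
Step 3: Merge I(16) + ((F+H)+J)(23) = 39
Step 4: Merge A(25) + (I+((F+H)+J))(39) = 64
Read each symbol's code off the tree from the root (left child = 0, right child = 1).

Codes:
  I: 10 (length 2)
  H: 1101 (length 4)
  F: 1100 (length 4)
  J: 111 (length 3)
  A: 0 (length 1)
Average code length: 137/64 = 2.1406 bits/symbol


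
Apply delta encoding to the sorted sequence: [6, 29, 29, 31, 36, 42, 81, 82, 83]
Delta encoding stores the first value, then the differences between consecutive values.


First value: 6
Deltas:
  29 - 6 = 23
  29 - 29 = 0
  31 - 29 = 2
  36 - 31 = 5
  42 - 36 = 6
  81 - 42 = 39
  82 - 81 = 1
  83 - 82 = 1


Delta encoded: [6, 23, 0, 2, 5, 6, 39, 1, 1]


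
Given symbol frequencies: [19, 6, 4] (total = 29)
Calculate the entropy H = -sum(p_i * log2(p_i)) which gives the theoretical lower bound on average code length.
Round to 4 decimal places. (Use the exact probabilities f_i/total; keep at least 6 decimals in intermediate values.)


Per-symbol terms -p_i * log2(p_i) with p_i = f_i/29:
  p = 19/29 = 0.655172: log2(p) = -0.610053, -p*log2(p) = 0.399690
  p = 6/29 = 0.206897: log2(p) = -2.273018, -p*log2(p) = 0.470280
  p = 4/29 = 0.137931: log2(p) = -2.857981, -p*log2(p) = 0.394204
H = 0.399690 + 0.470280 + 0.394204 = 1.264174

H = 1.2642 bits/symbol


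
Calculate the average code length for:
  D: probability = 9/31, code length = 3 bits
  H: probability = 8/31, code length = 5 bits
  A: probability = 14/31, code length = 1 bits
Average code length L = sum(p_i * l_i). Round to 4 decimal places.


Weighted contributions p_i * l_i:
  D: (9/31) * 3 = 27/31
  H: (8/31) * 5 = 40/31
  A: (14/31) * 1 = 14/31
Sum = (27 + 40 + 14)/31 = 81/31

L = 81/31 = 2.6129 bits/symbol


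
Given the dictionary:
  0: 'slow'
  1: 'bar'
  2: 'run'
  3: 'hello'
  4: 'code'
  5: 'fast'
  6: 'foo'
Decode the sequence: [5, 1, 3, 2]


Look up each index in the dictionary:
  5 -> 'fast'
  1 -> 'bar'
  3 -> 'hello'
  2 -> 'run'

Decoded: "fast bar hello run"


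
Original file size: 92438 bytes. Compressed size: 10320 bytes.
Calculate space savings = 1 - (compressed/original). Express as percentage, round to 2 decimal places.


ratio = compressed/original = 10320/92438 = 0.111642
savings = 1 - ratio = 1 - 0.111642 = 0.888358
as a percentage: 0.888358 * 100 = 88.84%

Space savings = 1 - 10320/92438 = 88.84%


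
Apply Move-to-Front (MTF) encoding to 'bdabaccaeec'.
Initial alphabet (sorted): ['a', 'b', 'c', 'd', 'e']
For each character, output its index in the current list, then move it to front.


MTF encoding:
'b': index 1 in ['a', 'b', 'c', 'd', 'e'] -> ['b', 'a', 'c', 'd', 'e']
'd': index 3 in ['b', 'a', 'c', 'd', 'e'] -> ['d', 'b', 'a', 'c', 'e']
'a': index 2 in ['d', 'b', 'a', 'c', 'e'] -> ['a', 'd', 'b', 'c', 'e']
'b': index 2 in ['a', 'd', 'b', 'c', 'e'] -> ['b', 'a', 'd', 'c', 'e']
'a': index 1 in ['b', 'a', 'd', 'c', 'e'] -> ['a', 'b', 'd', 'c', 'e']
'c': index 3 in ['a', 'b', 'd', 'c', 'e'] -> ['c', 'a', 'b', 'd', 'e']
'c': index 0 in ['c', 'a', 'b', 'd', 'e'] -> ['c', 'a', 'b', 'd', 'e']
'a': index 1 in ['c', 'a', 'b', 'd', 'e'] -> ['a', 'c', 'b', 'd', 'e']
'e': index 4 in ['a', 'c', 'b', 'd', 'e'] -> ['e', 'a', 'c', 'b', 'd']
'e': index 0 in ['e', 'a', 'c', 'b', 'd'] -> ['e', 'a', 'c', 'b', 'd']
'c': index 2 in ['e', 'a', 'c', 'b', 'd'] -> ['c', 'e', 'a', 'b', 'd']


Output: [1, 3, 2, 2, 1, 3, 0, 1, 4, 0, 2]


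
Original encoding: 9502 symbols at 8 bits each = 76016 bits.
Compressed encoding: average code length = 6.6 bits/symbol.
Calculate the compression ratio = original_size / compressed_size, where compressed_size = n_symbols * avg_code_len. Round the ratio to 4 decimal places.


original_size = n_symbols * orig_bits = 9502 * 8 = 76016 bits
compressed_size = n_symbols * avg_code_len = 9502 * 6.6 = 62713.2 bits
ratio = original_size / compressed_size = 76016 / 62713.2 = 1.2121

Compression ratio = 1.2121


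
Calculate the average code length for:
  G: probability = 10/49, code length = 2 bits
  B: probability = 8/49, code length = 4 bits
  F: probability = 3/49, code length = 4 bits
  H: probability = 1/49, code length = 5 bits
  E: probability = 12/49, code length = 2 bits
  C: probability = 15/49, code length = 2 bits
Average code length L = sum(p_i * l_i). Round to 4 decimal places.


Weighted contributions p_i * l_i:
  G: (10/49) * 2 = 20/49
  B: (8/49) * 4 = 32/49
  F: (3/49) * 4 = 12/49
  H: (1/49) * 5 = 5/49
  E: (12/49) * 2 = 24/49
  C: (15/49) * 2 = 30/49
Sum = (20 + 32 + 12 + 5 + 24 + 30)/49 = 123/49

L = 123/49 = 2.5102 bits/symbol


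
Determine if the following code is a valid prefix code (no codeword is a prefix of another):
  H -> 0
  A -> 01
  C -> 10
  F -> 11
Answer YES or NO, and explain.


Checking each pair (does one codeword prefix another?):
  H='0' vs A='01': prefix -- VIOLATION

NO -- this is NOT a valid prefix code. H (0) is a prefix of A (01).


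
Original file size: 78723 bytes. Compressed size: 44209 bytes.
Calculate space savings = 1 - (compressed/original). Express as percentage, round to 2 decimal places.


ratio = compressed/original = 44209/78723 = 0.561577
savings = 1 - ratio = 1 - 0.561577 = 0.438423
as a percentage: 0.438423 * 100 = 43.84%

Space savings = 1 - 44209/78723 = 43.84%


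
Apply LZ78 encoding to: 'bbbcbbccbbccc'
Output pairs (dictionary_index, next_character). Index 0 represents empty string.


LZ78 encoding steps:
Dictionary: {0: ''}
Step 1: w='' (idx 0), next='b' -> output (0, 'b'), add 'b' as idx 1
Step 2: w='b' (idx 1), next='b' -> output (1, 'b'), add 'bb' as idx 2
Step 3: w='' (idx 0), next='c' -> output (0, 'c'), add 'c' as idx 3
Step 4: w='bb' (idx 2), next='c' -> output (2, 'c'), add 'bbc' as idx 4
Step 5: w='c' (idx 3), next='b' -> output (3, 'b'), add 'cb' as idx 5
Step 6: w='b' (idx 1), next='c' -> output (1, 'c'), add 'bc' as idx 6
Step 7: w='c' (idx 3), next='c' -> output (3, 'c'), add 'cc' as idx 7


Encoded: [(0, 'b'), (1, 'b'), (0, 'c'), (2, 'c'), (3, 'b'), (1, 'c'), (3, 'c')]


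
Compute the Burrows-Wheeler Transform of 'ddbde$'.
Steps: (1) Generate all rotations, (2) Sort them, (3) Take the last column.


Rotations (sorted):
  0: $ddbde -> last char: e
  1: bde$dd -> last char: d
  2: dbde$d -> last char: d
  3: ddbde$ -> last char: $
  4: de$ddb -> last char: b
  5: e$ddbd -> last char: d


BWT = edd$bd


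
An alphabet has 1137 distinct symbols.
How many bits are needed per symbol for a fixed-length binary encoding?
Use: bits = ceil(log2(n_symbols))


log2(1137) = 10.151
Bracket: 2^10 = 1024 < 1137 <= 2^11 = 2048
So ceil(log2(1137)) = 11

bits = ceil(log2(1137)) = ceil(10.151) = 11 bits


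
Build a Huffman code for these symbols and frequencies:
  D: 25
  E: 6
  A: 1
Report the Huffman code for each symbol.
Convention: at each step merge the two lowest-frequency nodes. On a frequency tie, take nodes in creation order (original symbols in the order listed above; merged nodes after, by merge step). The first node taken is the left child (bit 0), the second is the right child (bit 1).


Huffman tree construction:
Step 1: Merge A(1) + E(6) = 7
Step 2: Merge (A+E)(7) + D(25) = 32
Read each symbol's code off the tree from the root (left child = 0, right child = 1).

Codes:
  D: 1 (length 1)
  E: 01 (length 2)
  A: 00 (length 2)
Average code length: 39/32 = 1.2188 bits/symbol


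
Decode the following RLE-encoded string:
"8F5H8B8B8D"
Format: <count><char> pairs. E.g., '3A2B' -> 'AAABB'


Expanding each <count><char> pair:
  8F -> 'FFFFFFFF'
  5H -> 'HHHHH'
  8B -> 'BBBBBBBB'
  8B -> 'BBBBBBBB'
  8D -> 'DDDDDDDD'

Decoded = FFFFFFFFHHHHHBBBBBBBBBBBBBBBBDDDDDDDD


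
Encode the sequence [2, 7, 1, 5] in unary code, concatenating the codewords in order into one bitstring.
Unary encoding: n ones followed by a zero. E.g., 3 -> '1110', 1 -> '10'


Encode each number as n ones followed by a terminating 0:
  2 -> 110 (3 bits)
  7 -> 11111110 (8 bits)
  1 -> 10 (2 bits)
  5 -> 111110 (6 bits)
Total length = 3 + 8 + 2 + 6 = 19 bits.

Unary([2, 7, 1, 5]) = 1101111111010111110 (19 bits)


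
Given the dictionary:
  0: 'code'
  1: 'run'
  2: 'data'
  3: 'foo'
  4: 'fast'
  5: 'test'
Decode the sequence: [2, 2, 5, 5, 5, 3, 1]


Look up each index in the dictionary:
  2 -> 'data'
  2 -> 'data'
  5 -> 'test'
  5 -> 'test'
  5 -> 'test'
  3 -> 'foo'
  1 -> 'run'

Decoded: "data data test test test foo run"


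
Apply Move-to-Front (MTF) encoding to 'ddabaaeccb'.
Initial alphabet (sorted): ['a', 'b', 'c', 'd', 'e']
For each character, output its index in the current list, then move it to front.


MTF encoding:
'd': index 3 in ['a', 'b', 'c', 'd', 'e'] -> ['d', 'a', 'b', 'c', 'e']
'd': index 0 in ['d', 'a', 'b', 'c', 'e'] -> ['d', 'a', 'b', 'c', 'e']
'a': index 1 in ['d', 'a', 'b', 'c', 'e'] -> ['a', 'd', 'b', 'c', 'e']
'b': index 2 in ['a', 'd', 'b', 'c', 'e'] -> ['b', 'a', 'd', 'c', 'e']
'a': index 1 in ['b', 'a', 'd', 'c', 'e'] -> ['a', 'b', 'd', 'c', 'e']
'a': index 0 in ['a', 'b', 'd', 'c', 'e'] -> ['a', 'b', 'd', 'c', 'e']
'e': index 4 in ['a', 'b', 'd', 'c', 'e'] -> ['e', 'a', 'b', 'd', 'c']
'c': index 4 in ['e', 'a', 'b', 'd', 'c'] -> ['c', 'e', 'a', 'b', 'd']
'c': index 0 in ['c', 'e', 'a', 'b', 'd'] -> ['c', 'e', 'a', 'b', 'd']
'b': index 3 in ['c', 'e', 'a', 'b', 'd'] -> ['b', 'c', 'e', 'a', 'd']


Output: [3, 0, 1, 2, 1, 0, 4, 4, 0, 3]


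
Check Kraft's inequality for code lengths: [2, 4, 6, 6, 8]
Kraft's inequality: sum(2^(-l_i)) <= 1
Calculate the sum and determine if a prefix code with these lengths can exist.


Sum = 2^(-2) + 2^(-4) + 2^(-6) + 2^(-6) + 2^(-8)
    = 0.25 + 0.0625 + 0.015625 + 0.015625 + 0.00390625
    = 89/256 = 0.34765625
Since 0.34765625 <= 1, Kraft's inequality IS satisfied.
A prefix code with these lengths CAN exist.

Kraft sum = 0.34765625. Satisfied.


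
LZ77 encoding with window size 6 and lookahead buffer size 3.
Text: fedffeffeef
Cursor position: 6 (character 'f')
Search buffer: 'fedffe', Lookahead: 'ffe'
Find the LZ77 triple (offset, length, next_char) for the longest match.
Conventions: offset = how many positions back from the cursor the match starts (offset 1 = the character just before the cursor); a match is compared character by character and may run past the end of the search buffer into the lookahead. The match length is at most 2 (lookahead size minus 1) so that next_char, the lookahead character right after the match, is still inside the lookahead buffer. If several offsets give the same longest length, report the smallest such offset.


Try each offset into the search buffer:
  offset=1 (pos 5, char 'e'): match length 0
  offset=2 (pos 4, char 'f'): match length 1
  offset=3 (pos 3, char 'f'): match length 2
  offset=4 (pos 2, char 'd'): match length 0
  offset=5 (pos 1, char 'e'): match length 0
  offset=6 (pos 0, char 'f'): match length 1
Longest match has length 2 at offset 3.
next_char = character at position 6 + 2 = 8 -> 'e'

Best match: offset=3, length=2 (matching 'ff' starting at position 3)
LZ77 triple: (3, 2, 'e')


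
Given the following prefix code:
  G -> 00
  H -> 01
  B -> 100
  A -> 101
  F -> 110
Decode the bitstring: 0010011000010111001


Decoding step by step:
Bits 00 -> G
Bits 100 -> B
Bits 110 -> F
Bits 00 -> G
Bits 01 -> H
Bits 01 -> H
Bits 110 -> F
Bits 01 -> H


Decoded message: GBFGHHFH


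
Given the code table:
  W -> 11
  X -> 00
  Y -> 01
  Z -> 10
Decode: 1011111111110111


Decoding:
10 -> Z
11 -> W
11 -> W
11 -> W
11 -> W
11 -> W
01 -> Y
11 -> W


Result: ZWWWWWYW


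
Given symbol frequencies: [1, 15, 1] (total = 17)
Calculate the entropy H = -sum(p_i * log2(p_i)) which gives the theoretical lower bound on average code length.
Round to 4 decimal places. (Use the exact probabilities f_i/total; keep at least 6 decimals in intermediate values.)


Per-symbol terms -p_i * log2(p_i) with p_i = f_i/17:
  p = 1/17 = 0.058824: log2(p) = -4.087463, -p*log2(p) = 0.240439
  p = 15/17 = 0.882353: log2(p) = -0.180572, -p*log2(p) = 0.159328
  p = 1/17 = 0.058824: log2(p) = -4.087463, -p*log2(p) = 0.240439
H = 0.240439 + 0.159328 + 0.240439 = 0.640206

H = 0.6402 bits/symbol


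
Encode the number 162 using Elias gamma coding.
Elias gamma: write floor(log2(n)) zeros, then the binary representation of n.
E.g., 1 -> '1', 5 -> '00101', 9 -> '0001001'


num_bits = floor(log2(162)) + 1 = 8
leading_zeros = num_bits - 1 = 7
binary(162) = 10100010

Elias gamma(162) = '0000000' + '10100010' = 000000010100010 (15 bits)


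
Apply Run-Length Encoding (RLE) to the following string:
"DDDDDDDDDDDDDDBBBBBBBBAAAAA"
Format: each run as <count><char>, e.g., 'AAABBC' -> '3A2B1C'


Scanning runs left to right:
  i=0: run of 'D' x 14 -> '14D'
  i=14: run of 'B' x 8 -> '8B'
  i=22: run of 'A' x 5 -> '5A'

RLE = 14D8B5A


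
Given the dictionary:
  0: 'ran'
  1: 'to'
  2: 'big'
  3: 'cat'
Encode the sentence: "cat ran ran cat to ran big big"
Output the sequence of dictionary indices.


Look up each word in the dictionary:
  'cat' -> 3
  'ran' -> 0
  'ran' -> 0
  'cat' -> 3
  'to' -> 1
  'ran' -> 0
  'big' -> 2
  'big' -> 2

Encoded: [3, 0, 0, 3, 1, 0, 2, 2]


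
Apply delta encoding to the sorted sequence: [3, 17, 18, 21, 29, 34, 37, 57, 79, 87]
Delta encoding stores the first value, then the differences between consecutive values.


First value: 3
Deltas:
  17 - 3 = 14
  18 - 17 = 1
  21 - 18 = 3
  29 - 21 = 8
  34 - 29 = 5
  37 - 34 = 3
  57 - 37 = 20
  79 - 57 = 22
  87 - 79 = 8


Delta encoded: [3, 14, 1, 3, 8, 5, 3, 20, 22, 8]


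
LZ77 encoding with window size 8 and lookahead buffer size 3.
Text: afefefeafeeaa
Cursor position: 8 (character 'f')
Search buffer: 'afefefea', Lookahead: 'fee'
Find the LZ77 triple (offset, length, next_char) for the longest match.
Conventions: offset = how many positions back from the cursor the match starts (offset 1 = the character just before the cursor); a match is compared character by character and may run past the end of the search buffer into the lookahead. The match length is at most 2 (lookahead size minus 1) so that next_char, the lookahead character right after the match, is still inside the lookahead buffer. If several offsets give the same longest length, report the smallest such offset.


Try each offset into the search buffer:
  offset=1 (pos 7, char 'a'): match length 0
  offset=2 (pos 6, char 'e'): match length 0
  offset=3 (pos 5, char 'f'): match length 2
  offset=4 (pos 4, char 'e'): match length 0
  offset=5 (pos 3, char 'f'): match length 2
  offset=6 (pos 2, char 'e'): match length 0
  offset=7 (pos 1, char 'f'): match length 2
  offset=8 (pos 0, char 'a'): match length 0
Longest match has length 2, found at offsets 3, 5, 7; take the smallest, offset 3.
next_char = character at position 8 + 2 = 10 -> 'e'

Best match: offset=3, length=2 (matching 'fe' starting at position 5)
LZ77 triple: (3, 2, 'e')


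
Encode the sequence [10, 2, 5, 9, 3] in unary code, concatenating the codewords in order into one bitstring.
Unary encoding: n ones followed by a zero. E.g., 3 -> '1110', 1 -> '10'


Encode each number as n ones followed by a terminating 0:
  10 -> 11111111110 (11 bits)
  2 -> 110 (3 bits)
  5 -> 111110 (6 bits)
  9 -> 1111111110 (10 bits)
  3 -> 1110 (4 bits)
Total length = 11 + 3 + 6 + 10 + 4 = 34 bits.

Unary([10, 2, 5, 9, 3]) = 1111111111011011111011111111101110 (34 bits)


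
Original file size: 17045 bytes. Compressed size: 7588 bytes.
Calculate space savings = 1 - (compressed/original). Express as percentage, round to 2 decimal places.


ratio = compressed/original = 7588/17045 = 0.445175
savings = 1 - ratio = 1 - 0.445175 = 0.554825
as a percentage: 0.554825 * 100 = 55.48%

Space savings = 1 - 7588/17045 = 55.48%


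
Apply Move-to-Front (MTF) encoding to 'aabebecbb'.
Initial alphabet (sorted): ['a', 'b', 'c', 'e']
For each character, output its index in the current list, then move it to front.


MTF encoding:
'a': index 0 in ['a', 'b', 'c', 'e'] -> ['a', 'b', 'c', 'e']
'a': index 0 in ['a', 'b', 'c', 'e'] -> ['a', 'b', 'c', 'e']
'b': index 1 in ['a', 'b', 'c', 'e'] -> ['b', 'a', 'c', 'e']
'e': index 3 in ['b', 'a', 'c', 'e'] -> ['e', 'b', 'a', 'c']
'b': index 1 in ['e', 'b', 'a', 'c'] -> ['b', 'e', 'a', 'c']
'e': index 1 in ['b', 'e', 'a', 'c'] -> ['e', 'b', 'a', 'c']
'c': index 3 in ['e', 'b', 'a', 'c'] -> ['c', 'e', 'b', 'a']
'b': index 2 in ['c', 'e', 'b', 'a'] -> ['b', 'c', 'e', 'a']
'b': index 0 in ['b', 'c', 'e', 'a'] -> ['b', 'c', 'e', 'a']


Output: [0, 0, 1, 3, 1, 1, 3, 2, 0]


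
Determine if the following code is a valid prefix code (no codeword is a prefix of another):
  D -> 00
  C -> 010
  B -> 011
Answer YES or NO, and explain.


Checking each pair (does one codeword prefix another?):
  D='00' vs C='010': no prefix
  D='00' vs B='011': no prefix
  C='010' vs D='00': no prefix
  C='010' vs B='011': no prefix
  B='011' vs D='00': no prefix
  B='011' vs C='010': no prefix
No violation found over all pairs.

YES -- this is a valid prefix code. No codeword is a prefix of any other codeword.


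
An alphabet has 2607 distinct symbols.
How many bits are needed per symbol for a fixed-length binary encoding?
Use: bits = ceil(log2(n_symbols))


log2(2607) = 11.3482
Bracket: 2^11 = 2048 < 2607 <= 2^12 = 4096
So ceil(log2(2607)) = 12

bits = ceil(log2(2607)) = ceil(11.3482) = 12 bits


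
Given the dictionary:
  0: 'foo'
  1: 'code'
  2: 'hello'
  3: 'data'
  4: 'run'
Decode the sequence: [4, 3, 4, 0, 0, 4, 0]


Look up each index in the dictionary:
  4 -> 'run'
  3 -> 'data'
  4 -> 'run'
  0 -> 'foo'
  0 -> 'foo'
  4 -> 'run'
  0 -> 'foo'

Decoded: "run data run foo foo run foo"


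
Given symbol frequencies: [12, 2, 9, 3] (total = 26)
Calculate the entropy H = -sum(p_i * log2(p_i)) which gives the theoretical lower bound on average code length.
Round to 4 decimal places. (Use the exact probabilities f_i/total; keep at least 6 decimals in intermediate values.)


Per-symbol terms -p_i * log2(p_i) with p_i = f_i/26:
  p = 12/26 = 0.461538: log2(p) = -1.115477, -p*log2(p) = 0.514836
  p = 2/26 = 0.076923: log2(p) = -3.700440, -p*log2(p) = 0.284649
  p = 9/26 = 0.346154: log2(p) = -1.530515, -p*log2(p) = 0.529794
  p = 3/26 = 0.115385: log2(p) = -3.115477, -p*log2(p) = 0.359478
H = 0.514836 + 0.284649 + 0.529794 + 0.359478 = 1.688757

H = 1.6888 bits/symbol


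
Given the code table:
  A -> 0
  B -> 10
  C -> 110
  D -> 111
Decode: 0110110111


Decoding:
0 -> A
110 -> C
110 -> C
111 -> D


Result: ACCD


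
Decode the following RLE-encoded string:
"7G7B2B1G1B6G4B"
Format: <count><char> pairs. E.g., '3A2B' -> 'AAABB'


Expanding each <count><char> pair:
  7G -> 'GGGGGGG'
  7B -> 'BBBBBBB'
  2B -> 'BB'
  1G -> 'G'
  1B -> 'B'
  6G -> 'GGGGGG'
  4B -> 'BBBB'

Decoded = GGGGGGGBBBBBBBBBGBGGGGGGBBBB


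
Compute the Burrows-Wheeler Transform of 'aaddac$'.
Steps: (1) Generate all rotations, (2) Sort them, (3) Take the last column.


Rotations (sorted):
  0: $aaddac -> last char: c
  1: aaddac$ -> last char: $
  2: ac$aadd -> last char: d
  3: addac$a -> last char: a
  4: c$aadda -> last char: a
  5: dac$aad -> last char: d
  6: ddac$aa -> last char: a


BWT = c$daada


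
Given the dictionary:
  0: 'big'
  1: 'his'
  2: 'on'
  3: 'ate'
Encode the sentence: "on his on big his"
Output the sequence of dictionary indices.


Look up each word in the dictionary:
  'on' -> 2
  'his' -> 1
  'on' -> 2
  'big' -> 0
  'his' -> 1

Encoded: [2, 1, 2, 0, 1]


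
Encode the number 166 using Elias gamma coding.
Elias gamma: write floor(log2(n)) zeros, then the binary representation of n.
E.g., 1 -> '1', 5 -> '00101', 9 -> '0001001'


num_bits = floor(log2(166)) + 1 = 8
leading_zeros = num_bits - 1 = 7
binary(166) = 10100110

Elias gamma(166) = '0000000' + '10100110' = 000000010100110 (15 bits)


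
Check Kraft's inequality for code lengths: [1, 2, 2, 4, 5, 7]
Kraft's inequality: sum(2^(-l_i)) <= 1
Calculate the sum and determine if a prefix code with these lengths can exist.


Sum = 2^(-1) + 2^(-2) + 2^(-2) + 2^(-4) + 2^(-5) + 2^(-7)
    = 0.5 + 0.25 + 0.25 + 0.0625 + 0.03125 + 0.0078125
    = 141/128 = 1.1015625
Since 1.1015625 > 1, Kraft's inequality is NOT satisfied.
A prefix code with these lengths CANNOT exist.

Kraft sum = 1.1015625. Not satisfied.


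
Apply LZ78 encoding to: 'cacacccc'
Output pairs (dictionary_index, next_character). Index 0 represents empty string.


LZ78 encoding steps:
Dictionary: {0: ''}
Step 1: w='' (idx 0), next='c' -> output (0, 'c'), add 'c' as idx 1
Step 2: w='' (idx 0), next='a' -> output (0, 'a'), add 'a' as idx 2
Step 3: w='c' (idx 1), next='a' -> output (1, 'a'), add 'ca' as idx 3
Step 4: w='c' (idx 1), next='c' -> output (1, 'c'), add 'cc' as idx 4
Step 5: w='cc' (idx 4), end of input -> output (4, '')


Encoded: [(0, 'c'), (0, 'a'), (1, 'a'), (1, 'c'), (4, '')]


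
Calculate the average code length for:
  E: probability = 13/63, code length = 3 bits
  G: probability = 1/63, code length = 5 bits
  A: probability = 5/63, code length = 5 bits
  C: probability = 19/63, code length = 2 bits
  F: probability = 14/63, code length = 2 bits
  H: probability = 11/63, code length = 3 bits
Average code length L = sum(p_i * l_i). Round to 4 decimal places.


Weighted contributions p_i * l_i:
  E: (13/63) * 3 = 39/63
  G: (1/63) * 5 = 5/63
  A: (5/63) * 5 = 25/63
  C: (19/63) * 2 = 38/63
  F: (14/63) * 2 = 28/63
  H: (11/63) * 3 = 33/63
Sum = (39 + 5 + 25 + 38 + 28 + 33)/63 = 168/63

L = 168/63 = 2.6667 bits/symbol


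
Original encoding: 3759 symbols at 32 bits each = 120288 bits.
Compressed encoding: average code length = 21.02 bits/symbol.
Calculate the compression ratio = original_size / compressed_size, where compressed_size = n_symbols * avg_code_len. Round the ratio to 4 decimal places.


original_size = n_symbols * orig_bits = 3759 * 32 = 120288 bits
compressed_size = n_symbols * avg_code_len = 3759 * 21.02 = 79014.18 bits
ratio = original_size / compressed_size = 120288 / 79014.18 = 1.5224

Compression ratio = 1.5224


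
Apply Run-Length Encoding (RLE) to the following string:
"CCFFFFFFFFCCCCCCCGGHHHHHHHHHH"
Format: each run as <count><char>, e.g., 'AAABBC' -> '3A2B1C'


Scanning runs left to right:
  i=0: run of 'C' x 2 -> '2C'
  i=2: run of 'F' x 8 -> '8F'
  i=10: run of 'C' x 7 -> '7C'
  i=17: run of 'G' x 2 -> '2G'
  i=19: run of 'H' x 10 -> '10H'

RLE = 2C8F7C2G10H


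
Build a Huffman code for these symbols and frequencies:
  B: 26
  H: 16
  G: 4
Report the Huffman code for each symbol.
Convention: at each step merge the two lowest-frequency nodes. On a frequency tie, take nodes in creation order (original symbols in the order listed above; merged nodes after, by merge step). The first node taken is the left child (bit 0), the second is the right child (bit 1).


Huffman tree construction:
Step 1: Merge G(4) + H(16) = 20
Step 2: Merge (G+H)(20) + B(26) = 46
Read each symbol's code off the tree from the root (left child = 0, right child = 1).

Codes:
  B: 1 (length 1)
  H: 01 (length 2)
  G: 00 (length 2)
Average code length: 66/46 = 1.4348 bits/symbol


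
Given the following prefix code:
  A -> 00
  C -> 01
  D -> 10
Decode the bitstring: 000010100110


Decoding step by step:
Bits 00 -> A
Bits 00 -> A
Bits 10 -> D
Bits 10 -> D
Bits 01 -> C
Bits 10 -> D


Decoded message: AADDCD


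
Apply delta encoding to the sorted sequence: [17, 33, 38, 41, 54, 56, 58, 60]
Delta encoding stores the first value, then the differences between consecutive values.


First value: 17
Deltas:
  33 - 17 = 16
  38 - 33 = 5
  41 - 38 = 3
  54 - 41 = 13
  56 - 54 = 2
  58 - 56 = 2
  60 - 58 = 2


Delta encoded: [17, 16, 5, 3, 13, 2, 2, 2]


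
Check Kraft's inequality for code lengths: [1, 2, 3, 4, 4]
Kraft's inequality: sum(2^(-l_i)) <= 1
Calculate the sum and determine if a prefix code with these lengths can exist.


Sum = 2^(-1) + 2^(-2) + 2^(-3) + 2^(-4) + 2^(-4)
    = 0.5 + 0.25 + 0.125 + 0.0625 + 0.0625
    = 16/16 = 1.0
Since 1.0 <= 1, Kraft's inequality IS satisfied.
A prefix code with these lengths CAN exist.

Kraft sum = 1.0. Satisfied.


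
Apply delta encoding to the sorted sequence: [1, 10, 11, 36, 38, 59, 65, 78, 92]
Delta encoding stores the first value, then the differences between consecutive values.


First value: 1
Deltas:
  10 - 1 = 9
  11 - 10 = 1
  36 - 11 = 25
  38 - 36 = 2
  59 - 38 = 21
  65 - 59 = 6
  78 - 65 = 13
  92 - 78 = 14


Delta encoded: [1, 9, 1, 25, 2, 21, 6, 13, 14]


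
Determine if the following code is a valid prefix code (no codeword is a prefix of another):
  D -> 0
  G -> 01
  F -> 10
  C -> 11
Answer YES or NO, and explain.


Checking each pair (does one codeword prefix another?):
  D='0' vs G='01': prefix -- VIOLATION

NO -- this is NOT a valid prefix code. D (0) is a prefix of G (01).
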